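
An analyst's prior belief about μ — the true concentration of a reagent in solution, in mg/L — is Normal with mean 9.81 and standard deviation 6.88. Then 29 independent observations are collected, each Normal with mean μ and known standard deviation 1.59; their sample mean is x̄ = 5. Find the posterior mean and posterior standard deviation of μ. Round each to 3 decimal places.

Posterior mean ≈ 5.009; posterior SD ≈ 0.295

With known σ, the Normal prior is conjugate. Weight on the data is w = (n/σ²)/(n/σ² + 1/τ₀²) = 11.4711/(11.4711+0.0211263) = 0.99816.
Posterior mean = w·x̄ + (1−w)·μ₀ = 0.99816·5 + 0.0018383·9.81 = 5.009. Posterior variance = 1/(11.4711+0.0211263) = 0.0870156, so SD = 0.295.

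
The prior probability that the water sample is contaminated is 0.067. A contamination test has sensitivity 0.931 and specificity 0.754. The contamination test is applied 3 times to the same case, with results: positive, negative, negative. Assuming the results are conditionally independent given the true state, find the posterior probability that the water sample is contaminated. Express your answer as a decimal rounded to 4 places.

Posterior P(H) ≈ 0.0023

With H the event that the water sample is contaminated, the joint likelihood of the observed sequence is P(data|H) = 0.931·0.069·0.069 = 0.0044325 and P(data|¬H) = 0.246·0.754·0.754 = 0.13985.
Bayes: P(H|data) = 0.067·0.0044325 / (0.067·0.0044325 + 0.933·0.13985) = 0.00029698/0.13078 = 0.0023.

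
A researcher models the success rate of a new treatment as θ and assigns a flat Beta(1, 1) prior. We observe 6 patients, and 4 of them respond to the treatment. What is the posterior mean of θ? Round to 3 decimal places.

The binomial likelihood is conjugate to the Beta prior: with 4 successes and 2 failures, the posterior is Beta(1+4, 1+2) = Beta(5, 3).
E[θ | data] = 5/(5+3) = 0.625.

Posterior mean ≈ 0.625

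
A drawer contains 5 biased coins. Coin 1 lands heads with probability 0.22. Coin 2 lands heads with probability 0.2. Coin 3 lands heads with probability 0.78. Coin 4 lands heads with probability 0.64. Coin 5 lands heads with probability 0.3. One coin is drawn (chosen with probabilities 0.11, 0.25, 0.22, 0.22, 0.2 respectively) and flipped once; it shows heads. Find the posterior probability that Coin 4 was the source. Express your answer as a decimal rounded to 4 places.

Tabulate prior·likelihood by source: [1] prior 0.11, lik 0.22, product 0.02420; [2] prior 0.25, lik 0.2, product 0.05000; [3] prior 0.22, lik 0.78, product 0.1716; [4] prior 0.22, lik 0.64, product 0.1408; [5] prior 0.2, lik 0.3, product 0.06000.
Normalizing constant = 0.44660; the posterior for Coin 4 is its product over the sum, 0.1408/0.44660 = 0.3153.

Posterior probability ≈ 0.3153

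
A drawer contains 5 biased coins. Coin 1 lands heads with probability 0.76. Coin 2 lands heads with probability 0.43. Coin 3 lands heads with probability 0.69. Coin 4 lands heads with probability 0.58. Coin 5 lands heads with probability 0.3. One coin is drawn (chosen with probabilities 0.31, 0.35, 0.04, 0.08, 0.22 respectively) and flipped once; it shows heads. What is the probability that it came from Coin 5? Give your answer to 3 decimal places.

Tabulate prior·likelihood by source: [1] prior 0.31, lik 0.76, product 0.2356; [2] prior 0.35, lik 0.43, product 0.1505; [3] prior 0.04, lik 0.69, product 0.02760; [4] prior 0.08, lik 0.58, product 0.04640; [5] prior 0.22, lik 0.3, product 0.06600.
Normalizing constant = 0.52610; the posterior for Coin 5 is its product over the sum, 0.06600/0.52610 = 0.125.

Posterior probability ≈ 0.125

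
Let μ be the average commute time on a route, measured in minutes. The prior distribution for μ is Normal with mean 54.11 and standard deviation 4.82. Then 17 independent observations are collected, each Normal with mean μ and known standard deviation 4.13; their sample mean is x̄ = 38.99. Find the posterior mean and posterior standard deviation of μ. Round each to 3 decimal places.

Posterior mean ≈ 39.616; posterior SD ≈ 0.981

With known σ, the Normal prior is conjugate. Weight on the data is w = (n/σ²)/(n/σ² + 1/τ₀²) = 0.996664/(0.996664+0.0430433) = 0.95860.
Posterior mean = w·x̄ + (1−w)·μ₀ = 0.95860·38.99 + 0.041399·54.11 = 39.616. Posterior variance = 1/(0.996664+0.0430433) = 0.961809, so SD = 0.981.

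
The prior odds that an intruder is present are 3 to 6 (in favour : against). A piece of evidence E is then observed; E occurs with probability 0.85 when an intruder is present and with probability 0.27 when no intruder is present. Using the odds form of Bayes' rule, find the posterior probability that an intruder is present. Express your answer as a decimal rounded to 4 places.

Posterior probability ≈ 0.6115

Prior odds = 3/6 = 0.50000.
Likelihood ratio for E = 0.85/0.27 = 3.1481.
Posterior odds = prior odds × LR = 1.5741.
Posterior probability = odds/(1+odds) = 1.5741/2.5741 = 0.6115.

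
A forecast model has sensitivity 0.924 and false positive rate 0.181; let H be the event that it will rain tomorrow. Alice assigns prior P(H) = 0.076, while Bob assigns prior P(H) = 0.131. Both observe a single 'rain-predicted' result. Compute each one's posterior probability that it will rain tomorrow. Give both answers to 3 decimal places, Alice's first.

The likelihood ratio for a 'rain-predicted' result is 0.924/0.181 = 5.1050.
Alice: prior odds 0.076/0.924 = 0.082251; posterior odds 0.41989; posterior probability 0.296.
Bob: prior odds 0.131/0.869 = 0.15075; posterior odds 0.76956; posterior probability 0.435.

Alice: 0.296; Bob: 0.435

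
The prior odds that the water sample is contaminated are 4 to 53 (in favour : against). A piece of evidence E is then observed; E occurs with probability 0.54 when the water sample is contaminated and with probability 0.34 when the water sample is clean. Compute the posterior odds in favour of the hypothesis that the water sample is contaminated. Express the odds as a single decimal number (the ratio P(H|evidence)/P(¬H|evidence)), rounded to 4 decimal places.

Prior odds = 4/53 = 0.075472. In log-odds, ln(0.075472) = -2.5840.
Add log likelihood ratio: ln(1.5882) = 0.46262.
Posterior log-odds = -2.1214, so posterior odds = exp(-2.1214) = 0.11987.

Posterior odds ≈ 0.1199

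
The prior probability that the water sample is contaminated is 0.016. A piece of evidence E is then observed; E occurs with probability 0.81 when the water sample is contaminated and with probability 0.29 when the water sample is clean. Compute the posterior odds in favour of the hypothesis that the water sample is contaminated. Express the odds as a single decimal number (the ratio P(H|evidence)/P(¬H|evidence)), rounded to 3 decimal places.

Posterior odds ≈ 0.045

Prior odds = 0.016/(1−0.016) = 0.016260. In log-odds, ln(0.016260) = -4.1190.
Add log likelihood ratio: ln(2.7931) = 1.0272.
Posterior log-odds = -3.0919, so posterior odds = exp(-3.0919) = 0.045416.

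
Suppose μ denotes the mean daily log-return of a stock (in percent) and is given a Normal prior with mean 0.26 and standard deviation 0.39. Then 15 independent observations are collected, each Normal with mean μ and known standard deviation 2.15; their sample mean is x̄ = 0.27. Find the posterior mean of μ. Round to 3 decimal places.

Posterior mean ≈ 0.263

Prior precision 1/τ₀² = 1/0.39² = 6.57462; data precision n/σ² = 15/2.15² = 3.24500.
Posterior precision = 6.57462 + 3.24500 = 9.81962.
Posterior mean = (6.57462·0.26 + 3.24500·0.27) / 9.81962 = 0.263.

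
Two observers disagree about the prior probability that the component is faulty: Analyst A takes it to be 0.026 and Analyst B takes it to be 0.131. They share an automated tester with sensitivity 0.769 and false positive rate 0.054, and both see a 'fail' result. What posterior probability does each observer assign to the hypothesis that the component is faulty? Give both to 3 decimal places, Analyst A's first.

Analyst A: 0.275; Analyst B: 0.682

P('+'|H) = 0.769, P('+'|¬H) = 0.054.
Analyst A: numerator 0.769·0.026 = 0.019994; evidence = 0.019994+0.054·0.974 = 0.072590; posterior = 0.275.
Analyst B: numerator 0.769·0.131 = 0.10074; evidence = 0.10074+0.054·0.869 = 0.14767; posterior = 0.682.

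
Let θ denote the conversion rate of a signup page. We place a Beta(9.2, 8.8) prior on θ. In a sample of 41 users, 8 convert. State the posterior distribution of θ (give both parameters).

Observing 8 successes and 33 failures updates Beta(9.2, 8.8) by adding the success and failure counts to the two shape parameters: α = 9.2+8 = 17.2, β = 8.8+33 = 41.8.

Posterior: Beta(17.2, 41.8)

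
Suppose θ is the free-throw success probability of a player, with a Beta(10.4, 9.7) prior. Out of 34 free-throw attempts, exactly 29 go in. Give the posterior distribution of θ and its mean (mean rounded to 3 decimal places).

Posterior: Beta(39.4, 14.7); mean ≈ 0.728

The binomial likelihood is conjugate to the Beta prior: with 29 successes and 5 failures, the posterior is Beta(10.4+29, 9.7+5) = Beta(39.4, 14.7).
E[θ | data] = 39.4/(39.4+14.7) = 0.728.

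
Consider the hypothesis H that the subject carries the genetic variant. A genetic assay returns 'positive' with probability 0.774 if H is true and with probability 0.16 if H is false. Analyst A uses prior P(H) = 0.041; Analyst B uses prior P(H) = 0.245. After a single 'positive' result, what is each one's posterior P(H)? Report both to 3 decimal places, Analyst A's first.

P('+'|H) = 0.774, P('+'|¬H) = 0.16.
Analyst A: numerator 0.774·0.041 = 0.031734; evidence = 0.031734+0.16·0.959 = 0.18517; posterior = 0.171.
Analyst B: numerator 0.774·0.245 = 0.18963; evidence = 0.18963+0.16·0.755 = 0.31043; posterior = 0.611.

Analyst A: 0.171; Analyst B: 0.611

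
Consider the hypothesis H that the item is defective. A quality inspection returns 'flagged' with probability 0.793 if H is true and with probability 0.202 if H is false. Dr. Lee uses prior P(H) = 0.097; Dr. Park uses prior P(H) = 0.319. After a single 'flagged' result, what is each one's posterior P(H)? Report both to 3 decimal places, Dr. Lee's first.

Dr. Lee: 0.297; Dr. Park: 0.648

The likelihood ratio for a 'flagged' result is 0.793/0.202 = 3.9257.
Dr. Lee: prior odds 0.097/0.903 = 0.10742; posterior odds 0.42170; posterior probability 0.297.
Dr. Park: prior odds 0.319/0.681 = 0.46843; posterior odds 1.8389; posterior probability 0.648.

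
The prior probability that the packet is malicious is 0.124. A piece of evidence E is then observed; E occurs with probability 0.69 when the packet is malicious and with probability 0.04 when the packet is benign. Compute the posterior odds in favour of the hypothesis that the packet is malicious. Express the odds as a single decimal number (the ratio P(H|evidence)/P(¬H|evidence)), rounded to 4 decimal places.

Prior odds = 0.124/(1−0.124) = 0.14155.
Likelihood ratio for E = 0.69/0.04 = 17.250.
Posterior odds = prior odds × LR = 2.4418.

Posterior odds ≈ 2.4418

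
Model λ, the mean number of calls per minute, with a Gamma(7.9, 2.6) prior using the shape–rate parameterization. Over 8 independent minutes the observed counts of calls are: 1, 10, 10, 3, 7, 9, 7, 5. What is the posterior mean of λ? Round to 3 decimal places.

The Poisson likelihood adds the total count to the shape and the number of exposure periods to the rate. Here ∑xᵢ = 52 and n = 8, so shape 7.9→59.9 and rate 2.6→10.6.
Posterior mean = shape/rate = 59.9/10.6 = 5.651.

Posterior mean ≈ 5.651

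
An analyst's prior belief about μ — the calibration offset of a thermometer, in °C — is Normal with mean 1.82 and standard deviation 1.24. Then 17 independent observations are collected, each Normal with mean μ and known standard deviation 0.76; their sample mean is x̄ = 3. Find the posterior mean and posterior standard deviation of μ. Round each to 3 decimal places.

Posterior mean ≈ 2.974; posterior SD ≈ 0.182

With known σ, the Normal prior is conjugate. Weight on the data is w = (n/σ²)/(n/σ² + 1/τ₀²) = 29.4321/(29.4321+0.650364) = 0.97838.
Posterior mean = w·x̄ + (1−w)·μ₀ = 0.97838·3 + 0.021619·1.82 = 2.974. Posterior variance = 1/(29.4321+0.650364) = 0.0332419, so SD = 0.182.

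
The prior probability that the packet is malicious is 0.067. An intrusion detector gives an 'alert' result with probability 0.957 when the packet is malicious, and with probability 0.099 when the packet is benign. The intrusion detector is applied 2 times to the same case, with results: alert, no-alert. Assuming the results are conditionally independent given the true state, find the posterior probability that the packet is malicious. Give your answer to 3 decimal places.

Let H be the event that the packet is malicious; start with P(H) = 0.067. P('alert'|H) = 0.957, P('alert'|¬H) = 0.099.
Update on result 1 ('alert'): P(H) ← 0.957·0.0670 / (0.957·0.0670 + 0.099·0.9330) = 0.064119/0.15649 = 0.4097.
Update on result 2 ('no-alert'): P(H) ← 0.043·0.4097 / (0.043·0.4097 + 0.901·0.5903) = 0.017619/0.54944 = 0.0321.

Posterior P(H) ≈ 0.032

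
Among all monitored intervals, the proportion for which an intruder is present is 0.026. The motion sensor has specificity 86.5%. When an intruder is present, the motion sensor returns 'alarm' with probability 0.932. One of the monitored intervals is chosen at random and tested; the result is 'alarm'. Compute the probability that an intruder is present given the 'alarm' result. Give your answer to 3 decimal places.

Let H be the event that an intruder is present. P(H) = 0.026, so P(¬H) = 0.974. With E the 'alarm' result, P(E|H) = 0.932 and P(E|¬H) = 0.135.
P(E) = 0.932·0.026 + 0.135·0.974 = 0.024232 + 0.13149 = 0.15572.
By Bayes' theorem, P(H|E) = 0.024232 / 0.15572 = 0.156.

P(H | E) ≈ 0.156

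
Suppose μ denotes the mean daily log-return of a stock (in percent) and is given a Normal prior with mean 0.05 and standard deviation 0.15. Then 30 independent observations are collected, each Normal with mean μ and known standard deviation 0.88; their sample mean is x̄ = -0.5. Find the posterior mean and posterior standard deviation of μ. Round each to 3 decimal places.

Prior precision 1/τ₀² = 1/0.15² = 44.4444; data precision n/σ² = 30/0.88² = 38.7397.
Posterior precision = 44.4444 + 38.7397 = 83.1841, giving posterior SD = 1/√83.1841 = 0.110.
Posterior mean = (44.4444·0.05 + 38.7397·-0.5) / 83.1841 = -0.206.

Posterior mean ≈ -0.206; posterior SD ≈ 0.110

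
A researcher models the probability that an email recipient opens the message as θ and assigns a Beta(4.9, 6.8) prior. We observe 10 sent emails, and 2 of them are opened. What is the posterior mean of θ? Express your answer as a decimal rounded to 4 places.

Observing 2 successes and 8 failures updates Beta(4.9, 6.8) by adding the success and failure counts to the two shape parameters: α = 4.9+2 = 6.9, β = 6.8+8 = 14.8.
E[θ | data] = 6.9/(6.9+14.8) = 0.3180.

Posterior mean ≈ 0.3180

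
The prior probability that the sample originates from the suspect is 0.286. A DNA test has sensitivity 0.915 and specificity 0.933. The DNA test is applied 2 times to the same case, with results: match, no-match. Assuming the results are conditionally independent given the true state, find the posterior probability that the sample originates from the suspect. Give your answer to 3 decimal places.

Posterior P(H) ≈ 0.333

With H the event that the sample originates from the suspect, the joint likelihood of the observed sequence is P(data|H) = 0.915·0.085 = 0.077775 and P(data|¬H) = 0.067·0.933 = 0.062511.
Bayes: P(H|data) = 0.286·0.077775 / (0.286·0.077775 + 0.714·0.062511) = 0.022244/0.066877 = 0.3326.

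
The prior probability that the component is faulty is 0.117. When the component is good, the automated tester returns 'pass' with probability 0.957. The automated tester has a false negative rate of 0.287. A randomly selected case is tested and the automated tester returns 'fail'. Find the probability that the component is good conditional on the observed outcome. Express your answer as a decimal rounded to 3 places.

P(¬H | E) ≈ 0.313

Let H be the event that the component is faulty. P(H) = 0.117, so P(¬H) = 0.883. With E the 'fail' result, P(E|H) = 0.713 and P(E|¬H) = 0.043.
P(E) = 0.713·0.117 + 0.043·0.883 = 0.083421 + 0.037969 = 0.12139.
By Bayes' theorem, P(H|E) = 0.083421 / 0.12139 = 0.687. Hence P(¬H|E) = 1 − 0.687 = 0.313.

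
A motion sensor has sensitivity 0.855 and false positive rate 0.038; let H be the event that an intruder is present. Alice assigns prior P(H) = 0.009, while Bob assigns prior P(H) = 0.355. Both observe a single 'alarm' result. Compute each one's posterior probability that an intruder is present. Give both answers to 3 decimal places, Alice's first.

P('+'|H) = 0.855, P('+'|¬H) = 0.038.
Alice: numerator 0.855·0.009 = 0.0076950; evidence = 0.0076950+0.038·0.991 = 0.045353; posterior = 0.170.
Bob: numerator 0.855·0.355 = 0.30352; evidence = 0.30352+0.038·0.645 = 0.32803; posterior = 0.925.

Alice: 0.170; Bob: 0.925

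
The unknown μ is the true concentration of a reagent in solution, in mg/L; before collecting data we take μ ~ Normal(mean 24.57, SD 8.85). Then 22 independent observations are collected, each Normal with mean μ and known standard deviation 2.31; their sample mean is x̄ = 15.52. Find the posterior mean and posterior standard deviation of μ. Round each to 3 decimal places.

Posterior mean ≈ 15.548; posterior SD ≈ 0.492

With known σ, the Normal prior is conjugate. Weight on the data is w = (n/σ²)/(n/σ² + 1/τ₀²) = 4.12286/(4.12286+0.0127677) = 0.99691.
Posterior mean = w·x̄ + (1−w)·μ₀ = 0.99691·15.52 + 0.0030873·24.57 = 15.548. Posterior variance = 1/(4.12286+0.0127677) = 0.241801, so SD = 0.492.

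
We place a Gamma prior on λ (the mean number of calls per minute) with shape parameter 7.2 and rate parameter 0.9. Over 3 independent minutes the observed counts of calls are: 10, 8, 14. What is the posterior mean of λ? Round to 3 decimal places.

Posterior mean ≈ 10.051

Total count ∑xᵢ = 32 over n = 3 minutes.
Gamma is conjugate to the Poisson likelihood: posterior is Gamma(shape = 7.2+32 = 39.2, rate = 0.9+3 = 3.9).
Posterior mean = shape/rate = 39.2/3.9 = 10.051.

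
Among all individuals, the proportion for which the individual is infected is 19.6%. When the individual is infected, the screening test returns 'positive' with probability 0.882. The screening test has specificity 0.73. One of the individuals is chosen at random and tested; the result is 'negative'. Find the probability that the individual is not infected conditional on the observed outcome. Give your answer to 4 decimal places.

Write H for 'the individual is infected'. Prior odds H:¬H = 0.196/0.804 = 0.24378. For the 'negative' outcome, the likelihood ratio is 0.118/0.73 = 0.16164.
Posterior odds = 0.24378 × 0.16164 = 0.039406, so P(H|E) = 0.039406/(1+0.039406) = 0.0379. Then P(¬H|E) = 1 − 0.0379 = 0.9621.

P(¬H | E) ≈ 0.9621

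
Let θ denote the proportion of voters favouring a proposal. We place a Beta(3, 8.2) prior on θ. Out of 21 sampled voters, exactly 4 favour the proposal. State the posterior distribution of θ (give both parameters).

Observing 4 successes and 17 failures updates Beta(3, 8.2) by adding the success and failure counts to the two shape parameters: α = 3+4 = 7, β = 8.2+17 = 25.2.

Posterior: Beta(7, 25.2)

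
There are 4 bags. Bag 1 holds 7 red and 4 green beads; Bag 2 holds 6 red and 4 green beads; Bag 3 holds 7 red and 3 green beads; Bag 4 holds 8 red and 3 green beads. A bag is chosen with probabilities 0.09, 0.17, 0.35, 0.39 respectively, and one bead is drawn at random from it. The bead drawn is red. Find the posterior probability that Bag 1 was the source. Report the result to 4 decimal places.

Tabulate prior·likelihood by source: [1] prior 0.09, lik 0.6364, product 0.05727; [2] prior 0.17, lik 0.6, product 0.1020; [3] prior 0.35, lik 0.7, product 0.2450; [4] prior 0.39, lik 0.7273, product 0.2836.
Normalizing constant = 0.68791; the posterior for Bag 1 is its product over the sum, 0.05727/0.68791 = 0.0833.

Posterior probability ≈ 0.0833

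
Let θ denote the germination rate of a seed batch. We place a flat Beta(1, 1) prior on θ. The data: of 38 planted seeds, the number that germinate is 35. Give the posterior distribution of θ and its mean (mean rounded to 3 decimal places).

The binomial likelihood is conjugate to the Beta prior: with 35 successes and 3 failures, the posterior is Beta(1+35, 1+3) = Beta(36, 4).
Posterior mean = α/(α+β) = 36/40 = 0.900.

Posterior: Beta(36, 4); mean ≈ 0.900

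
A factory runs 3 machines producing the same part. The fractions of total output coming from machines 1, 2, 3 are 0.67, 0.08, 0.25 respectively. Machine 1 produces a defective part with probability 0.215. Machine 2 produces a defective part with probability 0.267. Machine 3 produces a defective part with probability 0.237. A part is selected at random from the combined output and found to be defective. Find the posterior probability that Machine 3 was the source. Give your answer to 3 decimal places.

Tabulate prior·likelihood by source: [1] prior 0.67, lik 0.215, product 0.1441; [2] prior 0.08, lik 0.267, product 0.02136; [3] prior 0.25, lik 0.237, product 0.05925.
Normalizing constant = 0.22466; the posterior for Machine 3 is its product over the sum, 0.05925/0.22466 = 0.264.

Posterior probability ≈ 0.264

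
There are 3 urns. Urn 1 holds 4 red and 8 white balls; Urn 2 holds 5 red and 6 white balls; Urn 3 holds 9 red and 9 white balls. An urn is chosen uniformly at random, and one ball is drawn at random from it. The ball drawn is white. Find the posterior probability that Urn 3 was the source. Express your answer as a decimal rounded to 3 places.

Posterior probability ≈ 0.292

Tabulate prior·likelihood by source: [1] prior 0.333333, lik 0.6667, product 0.2222; [2] prior 0.333333, lik 0.5455, product 0.1818; [3] prior 0.333333, lik 0.5, product 0.1667.
Normalizing constant = 0.57071; the posterior for Urn 3 is its product over the sum, 0.1667/0.57071 = 0.292.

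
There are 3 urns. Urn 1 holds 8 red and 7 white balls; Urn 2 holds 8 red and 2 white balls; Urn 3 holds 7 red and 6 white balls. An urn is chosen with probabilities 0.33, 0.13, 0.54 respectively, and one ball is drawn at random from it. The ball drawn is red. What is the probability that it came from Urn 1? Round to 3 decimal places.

P(red|Urn 1) = 0.5333; P(red|Urn 2) = 0.8; P(red|Urn 3) = 0.5385.
Prior × likelihood for each source: 0.33·0.5333=0.1760, 0.13·0.8=0.1040, 0.54·0.5385=0.2908. Summing gives P(red) = 0.57077.
P(Urn 1 | red) = 0.1760 / 0.57077 = 0.308.

Posterior probability ≈ 0.308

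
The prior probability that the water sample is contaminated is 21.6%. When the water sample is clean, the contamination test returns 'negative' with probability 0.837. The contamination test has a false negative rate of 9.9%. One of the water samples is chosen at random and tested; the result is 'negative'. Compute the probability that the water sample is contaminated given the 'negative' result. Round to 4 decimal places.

P(H | E) ≈ 0.0316

Let H be the event that the water sample is contaminated. P(H) = 0.216, so P(¬H) = 0.784. With E the 'negative' result, P(E|H) = 0.099 and P(E|¬H) = 0.837.
P(E) = 0.099·0.216 + 0.837·0.784 = 0.021384 + 0.65621 = 0.67759.
By Bayes' theorem, P(H|E) = 0.021384 / 0.67759 = 0.0316.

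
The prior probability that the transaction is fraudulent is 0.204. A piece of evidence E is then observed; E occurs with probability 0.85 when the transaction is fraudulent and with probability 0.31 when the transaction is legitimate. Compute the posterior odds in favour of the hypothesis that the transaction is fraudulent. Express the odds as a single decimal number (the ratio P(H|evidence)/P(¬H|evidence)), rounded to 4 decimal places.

Posterior odds ≈ 0.7027

Prior odds = 0.204/(1−0.204) = 0.25628.
Likelihood ratio for E = 0.85/0.31 = 2.7419.
Posterior odds = prior odds × LR = 0.70271.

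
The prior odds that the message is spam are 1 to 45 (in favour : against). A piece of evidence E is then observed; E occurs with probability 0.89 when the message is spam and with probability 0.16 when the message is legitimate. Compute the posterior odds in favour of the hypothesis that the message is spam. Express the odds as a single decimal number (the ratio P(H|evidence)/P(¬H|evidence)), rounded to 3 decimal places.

Prior odds = 1/45 = 0.022222.
Likelihood ratio for E = 0.89/0.16 = 5.5625.
Posterior odds = prior odds × LR = 0.12361.

Posterior odds ≈ 0.124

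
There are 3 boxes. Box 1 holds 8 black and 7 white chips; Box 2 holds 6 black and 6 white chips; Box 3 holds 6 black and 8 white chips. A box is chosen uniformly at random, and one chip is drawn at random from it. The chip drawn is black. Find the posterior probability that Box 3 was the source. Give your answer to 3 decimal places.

Posterior probability ≈ 0.293

P(black|Box 1) = 0.5333; P(black|Box 2) = 0.5; P(black|Box 3) = 0.4286.
Prior × likelihood for each source: 0.333333·0.5333=0.1778, 0.333333·0.5=0.1667, 0.333333·0.4286=0.1429. Summing gives P(black) = 0.48730.
P(Box 3 | black) = 0.1429 / 0.48730 = 0.293.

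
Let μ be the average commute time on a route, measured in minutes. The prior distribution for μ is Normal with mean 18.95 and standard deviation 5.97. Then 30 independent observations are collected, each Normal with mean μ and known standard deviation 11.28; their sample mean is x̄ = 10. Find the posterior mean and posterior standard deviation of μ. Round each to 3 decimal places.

With known σ, the Normal prior is conjugate. Weight on the data is w = (n/σ²)/(n/σ² + 1/τ₀²) = 0.235778/(0.235778+0.0280577) = 0.89365.
Posterior mean = w·x̄ + (1−w)·μ₀ = 0.89365·10 + 0.10635·18.95 = 10.952. Posterior variance = 1/(0.235778+0.0280577) = 3.79024, so SD = 1.947.

Posterior mean ≈ 10.952; posterior SD ≈ 1.947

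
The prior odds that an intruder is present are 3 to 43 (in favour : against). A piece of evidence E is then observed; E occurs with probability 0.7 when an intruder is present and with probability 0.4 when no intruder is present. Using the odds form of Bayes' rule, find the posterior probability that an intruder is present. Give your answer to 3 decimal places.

Posterior probability ≈ 0.109

Prior odds = 3/43 = 0.069767. In log-odds, ln(0.069767) = -2.6626.
Add log likelihood ratio: ln(1.7500) = 0.55962.
Posterior log-odds = -2.1030, so posterior odds = exp(-2.1030) = 0.12209. Converting, P(H|E) = 0.12209/1.1221 = 0.109.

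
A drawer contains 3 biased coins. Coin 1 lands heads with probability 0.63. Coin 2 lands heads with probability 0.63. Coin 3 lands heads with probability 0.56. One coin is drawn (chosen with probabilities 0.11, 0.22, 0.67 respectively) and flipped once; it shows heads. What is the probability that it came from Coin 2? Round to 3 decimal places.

Posterior probability ≈ 0.238

Tabulate prior·likelihood by source: [1] prior 0.11, lik 0.63, product 0.06930; [2] prior 0.22, lik 0.63, product 0.1386; [3] prior 0.67, lik 0.56, product 0.3752.
Normalizing constant = 0.58310; the posterior for Coin 2 is its product over the sum, 0.1386/0.58310 = 0.238.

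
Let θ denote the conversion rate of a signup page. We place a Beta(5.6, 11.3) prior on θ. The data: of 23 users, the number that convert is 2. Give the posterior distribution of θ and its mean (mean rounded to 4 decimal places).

Posterior: Beta(7.6, 32.3); mean ≈ 0.1905

The binomial likelihood is conjugate to the Beta prior: with 2 successes and 21 failures, the posterior is Beta(5.6+2, 11.3+21) = Beta(7.6, 32.3).
Posterior mean = α/(α+β) = 7.6/39.9 = 0.1905.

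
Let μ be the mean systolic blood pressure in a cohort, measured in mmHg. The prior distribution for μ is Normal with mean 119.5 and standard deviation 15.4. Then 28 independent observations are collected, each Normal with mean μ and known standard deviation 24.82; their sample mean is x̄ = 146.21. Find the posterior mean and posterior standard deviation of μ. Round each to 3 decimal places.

With known σ, the Normal prior is conjugate. Weight on the data is w = (n/σ²)/(n/σ² + 1/τ₀²) = 0.0454522/(0.0454522+0.00421656) = 0.91511.
Posterior mean = w·x̄ + (1−w)·μ₀ = 0.91511·146.21 + 0.084894·119.5 = 143.942. Posterior variance = 1/(0.0454522+0.00421656) = 20.1334, so SD = 4.487.

Posterior mean ≈ 143.942; posterior SD ≈ 4.487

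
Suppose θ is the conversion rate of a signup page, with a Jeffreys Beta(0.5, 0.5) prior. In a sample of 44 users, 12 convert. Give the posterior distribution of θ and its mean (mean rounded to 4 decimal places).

The binomial likelihood is conjugate to the Beta prior: with 12 successes and 32 failures, the posterior is Beta(0.5+12, 0.5+32) = Beta(12.5, 32.5).
Posterior mean = α/(α+β) = 12.5/45 = 0.2778.

Posterior: Beta(12.5, 32.5); mean ≈ 0.2778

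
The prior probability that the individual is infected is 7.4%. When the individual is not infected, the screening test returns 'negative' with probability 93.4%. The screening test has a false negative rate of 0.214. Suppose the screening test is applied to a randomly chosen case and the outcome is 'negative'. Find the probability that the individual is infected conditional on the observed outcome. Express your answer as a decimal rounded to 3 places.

Write H for 'the individual is infected'. Prior odds H:¬H = 0.074/0.926 = 0.079914. For the 'negative' outcome, the likelihood ratio is 0.214/0.934 = 0.22912.
Posterior odds = 0.079914 × 0.22912 = 0.018310, so P(H|E) = 0.018310/(1+0.018310) = 0.018.

P(H | E) ≈ 0.018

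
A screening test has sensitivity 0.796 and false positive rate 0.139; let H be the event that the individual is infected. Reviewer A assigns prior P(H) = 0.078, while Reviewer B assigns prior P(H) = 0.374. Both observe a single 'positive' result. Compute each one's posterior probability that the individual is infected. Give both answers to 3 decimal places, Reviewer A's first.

P('+'|H) = 0.796, P('+'|¬H) = 0.139.
Reviewer A: numerator 0.796·0.078 = 0.062088; evidence = 0.062088+0.139·0.922 = 0.19025; posterior = 0.326.
Reviewer B: numerator 0.796·0.374 = 0.29770; evidence = 0.29770+0.139·0.626 = 0.38472; posterior = 0.774.

Reviewer A: 0.326; Reviewer B: 0.774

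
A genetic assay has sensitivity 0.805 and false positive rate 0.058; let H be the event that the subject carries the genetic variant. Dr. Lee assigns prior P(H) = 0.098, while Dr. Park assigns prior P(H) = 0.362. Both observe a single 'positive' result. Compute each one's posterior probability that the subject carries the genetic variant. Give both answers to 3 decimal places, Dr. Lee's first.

P('+'|H) = 0.805, P('+'|¬H) = 0.058.
Dr. Lee: numerator 0.805·0.098 = 0.078890; evidence = 0.078890+0.058·0.902 = 0.13121; posterior = 0.601.
Dr. Park: numerator 0.805·0.362 = 0.29141; evidence = 0.29141+0.058·0.638 = 0.32841; posterior = 0.887.

Dr. Lee: 0.601; Dr. Park: 0.887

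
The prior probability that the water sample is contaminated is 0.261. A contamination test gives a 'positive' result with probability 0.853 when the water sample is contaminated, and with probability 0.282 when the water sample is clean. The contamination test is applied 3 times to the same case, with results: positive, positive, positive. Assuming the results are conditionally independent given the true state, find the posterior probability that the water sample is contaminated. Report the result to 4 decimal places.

With H the event that the water sample is contaminated, the joint likelihood of the observed sequence is P(data|H) = 0.853·0.853·0.853 = 0.62065 and P(data|¬H) = 0.282·0.282·0.282 = 0.022426.
Bayes: P(H|data) = 0.261·0.62065 / (0.261·0.62065 + 0.739·0.022426) = 0.16199/0.17856 = 0.9072.

Posterior P(H) ≈ 0.9072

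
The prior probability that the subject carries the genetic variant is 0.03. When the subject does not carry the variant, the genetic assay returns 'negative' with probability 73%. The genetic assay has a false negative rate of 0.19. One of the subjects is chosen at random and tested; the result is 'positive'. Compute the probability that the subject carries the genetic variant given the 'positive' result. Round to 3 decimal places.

Let H be the event that the subject carries the genetic variant. P(H) = 0.03, so P(¬H) = 0.97. With E the 'positive' result, P(E|H) = 0.81 and P(E|¬H) = 0.27.
P(E) = 0.81·0.03 + 0.27·0.97 = 0.024300 + 0.26190 = 0.28620.
By Bayes' theorem, P(H|E) = 0.024300 / 0.28620 = 0.085.

P(H | E) ≈ 0.085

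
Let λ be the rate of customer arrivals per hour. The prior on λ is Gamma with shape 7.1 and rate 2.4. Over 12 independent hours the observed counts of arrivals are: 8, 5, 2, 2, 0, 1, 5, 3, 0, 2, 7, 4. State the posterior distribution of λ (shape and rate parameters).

Posterior: Gamma(shape=46.1, rate=14.4)

The Poisson likelihood adds the total count to the shape and the number of exposure periods to the rate. Here ∑xᵢ = 39 and n = 12, so shape 7.1→46.1 and rate 2.4→14.4.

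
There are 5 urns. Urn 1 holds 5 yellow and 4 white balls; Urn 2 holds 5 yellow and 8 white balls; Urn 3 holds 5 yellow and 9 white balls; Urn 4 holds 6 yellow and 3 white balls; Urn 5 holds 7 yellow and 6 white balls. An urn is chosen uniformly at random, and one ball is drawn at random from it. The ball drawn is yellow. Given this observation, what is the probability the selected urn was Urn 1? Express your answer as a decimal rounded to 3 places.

Posterior probability ≈ 0.222

P(yellow|Urn 1) = 0.5556; P(yellow|Urn 2) = 0.3846; P(yellow|Urn 3) = 0.3571; P(yellow|Urn 4) = 0.6667; P(yellow|Urn 5) = 0.5385.
Prior × likelihood for each source: 0.2·0.5556=0.1111, 0.2·0.3846=0.07692, 0.2·0.3571=0.07143, 0.2·0.6667=0.1333, 0.2·0.5385=0.1077. Summing gives P(yellow) = 0.50049.
P(Urn 1 | yellow) = 0.1111 / 0.50049 = 0.222.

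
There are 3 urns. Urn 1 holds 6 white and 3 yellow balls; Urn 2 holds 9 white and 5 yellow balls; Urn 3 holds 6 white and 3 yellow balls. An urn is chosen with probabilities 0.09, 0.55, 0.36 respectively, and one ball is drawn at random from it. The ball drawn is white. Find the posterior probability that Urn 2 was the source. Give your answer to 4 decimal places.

Tabulate prior·likelihood by source: [1] prior 0.09, lik 0.6667, product 0.06000; [2] prior 0.55, lik 0.6429, product 0.3536; [3] prior 0.36, lik 0.6667, product 0.2400.
Normalizing constant = 0.65357; the posterior for Urn 2 is its product over the sum, 0.3536/0.65357 = 0.5410.

Posterior probability ≈ 0.5410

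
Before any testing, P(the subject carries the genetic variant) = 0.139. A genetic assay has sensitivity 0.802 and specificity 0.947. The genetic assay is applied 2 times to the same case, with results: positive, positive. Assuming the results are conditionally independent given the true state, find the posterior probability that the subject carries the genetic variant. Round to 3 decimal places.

Posterior P(H) ≈ 0.974

Let H be the event that the subject carries the genetic variant; start with P(H) = 0.139. P('positive'|H) = 0.802, P('positive'|¬H) = 0.053.
Update on result 1 ('positive'): P(H) ← 0.802·0.1390 / (0.802·0.1390 + 0.053·0.8610) = 0.11148/0.15711 = 0.7095.
Update on result 2 ('positive'): P(H) ← 0.802·0.7095 / (0.802·0.7095 + 0.053·0.2905) = 0.56906/0.58445 = 0.9737.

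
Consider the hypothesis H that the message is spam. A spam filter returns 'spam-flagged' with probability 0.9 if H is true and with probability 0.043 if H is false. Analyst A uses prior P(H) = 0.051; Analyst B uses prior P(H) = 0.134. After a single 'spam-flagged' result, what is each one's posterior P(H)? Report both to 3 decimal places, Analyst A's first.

P('+'|H) = 0.9, P('+'|¬H) = 0.043.
Analyst A: numerator 0.9·0.051 = 0.045900; evidence = 0.045900+0.043·0.949 = 0.086707; posterior = 0.529.
Analyst B: numerator 0.9·0.134 = 0.12060; evidence = 0.12060+0.043·0.866 = 0.15784; posterior = 0.764.

Analyst A: 0.529; Analyst B: 0.764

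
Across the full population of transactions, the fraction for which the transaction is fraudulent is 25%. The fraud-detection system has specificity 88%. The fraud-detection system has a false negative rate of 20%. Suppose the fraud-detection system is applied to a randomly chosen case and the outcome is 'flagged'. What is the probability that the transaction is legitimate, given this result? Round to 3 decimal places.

P(¬H | E) ≈ 0.310

Write H for 'the transaction is fraudulent'. Prior odds H:¬H = 0.25/0.75 = 0.33333. For the 'flagged' outcome, the likelihood ratio is 0.8/0.12 = 6.6667.
Posterior odds = 0.33333 × 6.6667 = 2.2222, so P(H|E) = 2.2222/(1+2.2222) = 0.690. Then P(¬H|E) = 1 − 0.690 = 0.310.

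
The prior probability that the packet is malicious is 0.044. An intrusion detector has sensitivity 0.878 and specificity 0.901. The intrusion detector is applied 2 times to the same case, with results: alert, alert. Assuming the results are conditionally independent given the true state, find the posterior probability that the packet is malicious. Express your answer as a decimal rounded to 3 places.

Let H be the event that the packet is malicious; start with P(H) = 0.044. P('alert'|H) = 0.878, P('alert'|¬H) = 0.099.
Update on result 1 ('alert'): P(H) ← 0.878·0.0440 / (0.878·0.0440 + 0.099·0.9560) = 0.038632/0.13328 = 0.2899.
Update on result 2 ('alert'): P(H) ← 0.878·0.2899 / (0.878·0.2899 + 0.099·0.7101) = 0.25450/0.32480 = 0.7836.

Posterior P(H) ≈ 0.784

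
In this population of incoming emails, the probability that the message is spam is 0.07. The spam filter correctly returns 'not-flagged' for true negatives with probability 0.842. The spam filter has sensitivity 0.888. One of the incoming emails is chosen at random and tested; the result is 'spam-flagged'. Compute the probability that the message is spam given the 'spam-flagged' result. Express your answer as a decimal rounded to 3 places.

Let H be the event that the message is spam. P(H) = 0.07, so P(¬H) = 0.93. With E the 'spam-flagged' result, P(E|H) = 0.888 and P(E|¬H) = 0.158.
P(E) = 0.888·0.07 + 0.158·0.93 = 0.062160 + 0.14694 = 0.20910.
By Bayes' theorem, P(H|E) = 0.062160 / 0.20910 = 0.297.

P(H | E) ≈ 0.297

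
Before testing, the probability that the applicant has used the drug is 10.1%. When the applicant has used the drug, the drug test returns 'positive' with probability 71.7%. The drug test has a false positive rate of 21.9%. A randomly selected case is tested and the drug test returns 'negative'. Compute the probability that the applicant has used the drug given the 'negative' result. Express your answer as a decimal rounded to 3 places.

Let H be the event that the applicant has used the drug. P(H) = 0.101, so P(¬H) = 0.899. With E the 'negative' result, P(E|H) = 0.283 and P(E|¬H) = 0.781.
P(E) = 0.283·0.101 + 0.781·0.899 = 0.028583 + 0.70212 = 0.73070.
By Bayes' theorem, P(H|E) = 0.028583 / 0.73070 = 0.039.

P(H | E) ≈ 0.039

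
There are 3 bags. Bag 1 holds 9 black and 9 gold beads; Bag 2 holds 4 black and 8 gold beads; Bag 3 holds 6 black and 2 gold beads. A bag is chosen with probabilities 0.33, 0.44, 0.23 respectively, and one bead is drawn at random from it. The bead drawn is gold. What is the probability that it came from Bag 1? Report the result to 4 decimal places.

Posterior probability ≈ 0.3199

P(gold|Bag 1) = 0.5; P(gold|Bag 2) = 0.6667; P(gold|Bag 3) = 0.25.
Prior × likelihood for each source: 0.33·0.5=0.1650, 0.44·0.6667=0.2933, 0.23·0.25=0.05750. Summing gives P(gold) = 0.51583.
P(Bag 1 | gold) = 0.1650 / 0.51583 = 0.3199.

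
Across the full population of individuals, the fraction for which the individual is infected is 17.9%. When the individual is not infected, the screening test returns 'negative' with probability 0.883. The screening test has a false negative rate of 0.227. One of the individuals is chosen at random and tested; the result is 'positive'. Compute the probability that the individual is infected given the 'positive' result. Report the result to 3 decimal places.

Write H for 'the individual is infected'. Prior odds H:¬H = 0.179/0.821 = 0.21803. For the 'positive' outcome, the likelihood ratio is 0.773/0.117 = 6.6068.
Posterior odds = 0.21803 × 6.6068 = 1.4405, so P(H|E) = 1.4405/(1+1.4405) = 0.590.

P(H | E) ≈ 0.590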